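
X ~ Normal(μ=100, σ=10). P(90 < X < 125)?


z₁=(90-100)/10=-1.0, z₂=(125-100)/10=2.5
P = Φ(2.5) - Φ(-1.0) = 0.993790 - 0.158655 = 0.835135 ≈ 0.8351

P(90 < X < 125) ≈ 0.8351


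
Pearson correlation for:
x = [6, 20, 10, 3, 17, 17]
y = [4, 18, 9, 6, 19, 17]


n=6, Σx=73, Σy=73, Σxy=1104, Σx²=1123, Σy²=1107
r = (6×1104 - 73×73)/√((6×1123 - 73²)(6×1107 - 73²))
= 1295/√(1409×1313) = 1295/√1850017 ≈ 1295/1360.1533 ≈ 0.9521

r ≈ 0.9521


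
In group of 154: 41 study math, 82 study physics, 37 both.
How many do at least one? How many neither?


|A∪B| = 41+82-37 = 86
Neither = 154-86 = 68

At least one: 86; Neither: 68


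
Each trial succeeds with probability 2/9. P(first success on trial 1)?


Geometric: P(X=1) = (1-p)^(k-1)×p = (7/9)^0×2/9 = 2/9

P(X=1) = 2/9 ≈ 22.22%


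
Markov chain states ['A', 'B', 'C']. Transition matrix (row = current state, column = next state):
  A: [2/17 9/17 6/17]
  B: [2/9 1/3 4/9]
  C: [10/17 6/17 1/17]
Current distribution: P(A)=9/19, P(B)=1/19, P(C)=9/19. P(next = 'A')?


P(next=A) = Σᵢ P(now=i)×P(i→A)
= 9/19×2/17 + 1/19×2/9 + 9/19×10/17
= 18/323 + 2/171 + 90/323 = 1006/2907

P = 1006/2907 ≈ 0.3461


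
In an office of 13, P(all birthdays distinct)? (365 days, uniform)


P(all different) = Π(365-i)/365 for i=0..12
= (365/365)×(364/365)×...×(353/365)
= 0.805590

P ≈ 0.8056 ≈ 80.56%


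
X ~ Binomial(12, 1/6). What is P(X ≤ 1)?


P(X ≤ 1) = Σ P(X=i) for i=0..1
P(X=0) = 244140625/2176782336
P(X=1) = 48828125/181398528
Sum = 830078125/2176782336

P(X ≤ 1) = 830078125/2176782336 ≈ 38.13%


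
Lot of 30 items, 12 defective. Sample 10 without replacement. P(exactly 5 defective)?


Hypergeometric: C(12,5)×C(18,5)/C(30,10)
= 792×8568/30045015 = 9792/43355

P(X=5) = 9792/43355 ≈ 22.59%


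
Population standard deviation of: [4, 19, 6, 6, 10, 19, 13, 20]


Mean = 97/8
  (4-97/8)²=4225/64
  (19-97/8)²=3025/64
  (6-97/8)²=2401/64
  (6-97/8)²=2401/64
  (10-97/8)²=289/64
  (19-97/8)²=3025/64
  (13-97/8)²=49/64
  (20-97/8)²=3969/64
Σ(x-μ)² = 2423/8
σ² = (2423/8)/8 = 2423/64

σ = √(2423/64) ≈ 6.1530


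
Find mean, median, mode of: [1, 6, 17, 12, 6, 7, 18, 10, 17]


Sorted: [1, 6, 6, 7, 10, 12, 17, 17, 18]
Mean = 94/9
Median = 10
Freq: {1: 1, 6: 2, 17: 2, 12: 1, 7: 1, 18: 1, 10: 1}
Mode: [6, 17]

Mean=94/9, Median=10, Mode=[6, 17]


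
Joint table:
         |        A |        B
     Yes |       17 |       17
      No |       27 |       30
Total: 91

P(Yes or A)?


P(Yes∨A) = P(Yes) + P(A) - P(Yes∧A)
= (34 + 44 - 17)/91 = 61/91

P = 61/91 ≈ 67.03%


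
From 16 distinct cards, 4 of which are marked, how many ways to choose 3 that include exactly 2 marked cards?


Choose 2 of the 4 marked cards and 1 of the other 12 cards:
C(4,2)×C(12,1) = 6×12 = 72

72


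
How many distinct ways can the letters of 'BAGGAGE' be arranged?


Letters: 7, freq: {'B': 1, 'A': 2, 'G': 3, 'E': 1}
7!/(1!×2!×3!×1!) = 5040/12 = 420

420


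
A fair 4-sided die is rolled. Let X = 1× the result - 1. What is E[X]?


E[die] = (1+4)/2 = 5/2
E[X] = 1×5/2 - 1 = 3/2

E[X] = 3/2


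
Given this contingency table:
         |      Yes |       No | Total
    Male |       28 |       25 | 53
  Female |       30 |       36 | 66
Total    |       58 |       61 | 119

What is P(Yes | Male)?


P(Yes | Male) = 28/(28+25) = 28/53

P(Yes|Male) = 28/53 ≈ 52.83%


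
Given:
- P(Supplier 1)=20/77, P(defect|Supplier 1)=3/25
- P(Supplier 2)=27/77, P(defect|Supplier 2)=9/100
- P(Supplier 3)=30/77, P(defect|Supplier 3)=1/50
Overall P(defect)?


P(B) = Σ P(B|Aᵢ)×P(Aᵢ)
  3/25×20/77 = 12/385
  9/100×27/77 = 243/7700
  1/50×30/77 = 3/385
Sum = 543/7700

P(defect) = 543/7700 ≈ 7.05%


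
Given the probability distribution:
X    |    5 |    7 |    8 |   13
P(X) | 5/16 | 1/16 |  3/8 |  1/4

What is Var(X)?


E[X] = 33/4
E[X²] = 617/8
Var(X) = E[X²] - (E[X])² = 617/8 - 1089/16 = 145/16

Var(X) = 145/16 ≈ 9.0625


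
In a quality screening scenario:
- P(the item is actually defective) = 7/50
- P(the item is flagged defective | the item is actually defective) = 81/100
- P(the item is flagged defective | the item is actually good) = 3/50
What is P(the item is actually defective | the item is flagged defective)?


Using Bayes' theorem:
P(A|B) = P(B|A)·P(A) / P(B)

P(the item is flagged defective) = 81/100 × 7/50 + 3/50 × 43/50
= 567/5000 + 129/2500 = 33/200

P(the item is actually defective|the item is flagged defective) = (567/5000) / (33/200) = 189/275

P(the item is actually defective|the item is flagged defective) = 189/275 ≈ 68.73%


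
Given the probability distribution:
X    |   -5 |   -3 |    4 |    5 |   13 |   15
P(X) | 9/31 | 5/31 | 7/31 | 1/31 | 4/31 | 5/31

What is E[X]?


E[X] = Σ x·P(X=x)
= (-5)×(9/31) + (-3)×(5/31) + (4)×(7/31) + (5)×(1/31) + (13)×(4/31) + (15)×(5/31)
= 100/31

E[X] = 100/31


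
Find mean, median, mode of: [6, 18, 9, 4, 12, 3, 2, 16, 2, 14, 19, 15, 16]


Sorted: [2, 2, 3, 4, 6, 9, 12, 14, 15, 16, 16, 18, 19]
Mean = 136/13
Median = 12
Freq: {6: 1, 18: 1, 9: 1, 4: 1, 12: 1, 3: 1, 2: 2, 16: 2, 14: 1, 19: 1, 15: 1}
Mode: [2, 16]

Mean=136/13, Median=12, Mode=[2, 16]


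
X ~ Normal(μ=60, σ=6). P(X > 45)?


z = (45-60)/6 = -2.5
P(X > 45) = 1 - P(Z ≤ -2.5) = 1 - 0.0062 = 0.9938

P(X > 45) ≈ 0.9938


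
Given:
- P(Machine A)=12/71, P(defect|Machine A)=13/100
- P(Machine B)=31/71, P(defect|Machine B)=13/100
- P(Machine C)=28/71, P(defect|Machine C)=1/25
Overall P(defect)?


P(B) = Σ P(B|Aᵢ)×P(Aᵢ)
  13/100×12/71 = 39/1775
  13/100×31/71 = 403/7100
  1/25×28/71 = 28/1775
Sum = 671/7100

P(defect) = 671/7100 ≈ 9.45%


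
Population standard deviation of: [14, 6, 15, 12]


Mean = 47/4
  (14-47/4)²=81/16
  (6-47/4)²=529/16
  (15-47/4)²=169/16
  (12-47/4)²=1/16
Σ(x-μ)² = 195/4
σ² = (195/4)/4 = 195/16

σ = √(195/16) ≈ 3.4911


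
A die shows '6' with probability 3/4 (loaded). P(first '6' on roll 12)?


Geometric: P(X=12) = (1-p)^(k-1)×p = (1/4)^11×3/4 = 3/16777216

P(X=12) = 3/16777216 ≈ 0.00%


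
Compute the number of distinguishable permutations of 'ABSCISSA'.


Letters: 8, freq: {'A': 2, 'B': 1, 'S': 3, 'C': 1, 'I': 1}
8!/(2!×1!×3!×1!×1!) = 40320/12 = 3360

3360


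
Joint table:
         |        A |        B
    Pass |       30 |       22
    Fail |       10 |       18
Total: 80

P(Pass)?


P(Pass) = (30+22)/80 = 52/80 = 13/20

P(Pass) = 13/20 ≈ 65.00%


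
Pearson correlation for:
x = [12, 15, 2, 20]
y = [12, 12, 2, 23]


n=4, Σx=49, Σy=49, Σxy=788, Σx²=773, Σy²=821
r = (4×788 - 49×49)/√((4×773 - 49²)(4×821 - 49²))
= 751/√(691×883) = 751/√610153 ≈ 751/781.1229 ≈ 0.9614

r ≈ 0.9614


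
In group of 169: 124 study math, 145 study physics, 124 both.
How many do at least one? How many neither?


|A∪B| = 124+145-124 = 145
Neither = 169-145 = 24

At least one: 145; Neither: 24


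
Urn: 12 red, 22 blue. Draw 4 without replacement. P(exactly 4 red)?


Hypergeometric: C(12,4)×C(22,0)/C(34,4)
= 495×1/46376 = 45/4216

P(X=4) = 45/4216 ≈ 1.07%


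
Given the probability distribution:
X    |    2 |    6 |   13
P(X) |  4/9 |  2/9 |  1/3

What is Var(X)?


E[X] = 59/9
E[X²] = 595/9
Var(X) = E[X²] - (E[X])² = 595/9 - 3481/81 = 1874/81

Var(X) = 1874/81 ≈ 23.1358


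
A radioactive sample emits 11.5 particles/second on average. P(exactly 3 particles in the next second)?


Poisson(λ=11.5): P(X=3) = e^(-λ)×λ^k/k!
= e^(-11.5) × 11.5^3 / 3!
≈ 1.01300936e-05 × 1520.875 / 6 ≈ 0.002568

P(X=3) ≈ 0.002568 ≈ 0.26%


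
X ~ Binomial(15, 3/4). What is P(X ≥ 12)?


P(X ≥ 12) = Σ P(X=i) for i=12..15
P(X=12) = 241805655/1073741824
P(X=13) = 167403915/1073741824
P(X=14) = 71744535/1073741824
P(X=15) = 14348907/1073741824
Sum = 123825753/268435456

P(X ≥ 12) = 123825753/268435456 ≈ 46.13%


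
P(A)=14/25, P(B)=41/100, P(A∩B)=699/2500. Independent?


P(A)×P(B) = 287/1250
P(A∩B) = 699/2500
Not equal → NOT independent

No, not independent


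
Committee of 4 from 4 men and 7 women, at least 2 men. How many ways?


Count by #men:
  2M,2W: C(4,2)×C(7,2)=126
  3M,1W: C(4,3)×C(7,1)=28
  4M,0W: C(4,4)×C(7,0)=1
Total = 155

155


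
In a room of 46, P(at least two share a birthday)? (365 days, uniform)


P(all different) = Π(365-i)/365 for i=0..45
= 0.051747
P(match) = 1 - 0.051747 = 0.948253

P ≈ 0.9483 ≈ 94.83%


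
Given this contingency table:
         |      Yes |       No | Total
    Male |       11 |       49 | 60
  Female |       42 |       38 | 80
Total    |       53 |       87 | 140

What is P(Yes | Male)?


P(Yes | Male) = 11/(11+49) = 11/60

P(Yes|Male) = 11/60 ≈ 18.33%


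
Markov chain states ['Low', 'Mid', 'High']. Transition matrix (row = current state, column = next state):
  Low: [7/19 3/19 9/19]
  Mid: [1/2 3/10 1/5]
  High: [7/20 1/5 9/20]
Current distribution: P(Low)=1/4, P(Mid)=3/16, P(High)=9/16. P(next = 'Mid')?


P(next=Mid) = Σᵢ P(now=i)×P(i→Mid)
= 1/4×3/19 + 3/16×3/10 + 9/16×1/5
= 3/76 + 9/160 + 9/80 = 633/3040

P = 633/3040 ≈ 0.2082


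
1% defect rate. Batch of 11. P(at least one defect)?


P(all good) = (99/100)^11 = 8953382542587164451099/10000000000000000000000
P(≥1 defect) = 1046617457412835548901/10000000000000000000000

P = 1046617457412835548901/10000000000000000000000 ≈ 10.47%


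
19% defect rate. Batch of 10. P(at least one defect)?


P(all good) = (81/100)^10 = 12157665459056928801/100000000000000000000
P(≥1 defect) = 87842334540943071199/100000000000000000000

P = 87842334540943071199/100000000000000000000 ≈ 87.84%


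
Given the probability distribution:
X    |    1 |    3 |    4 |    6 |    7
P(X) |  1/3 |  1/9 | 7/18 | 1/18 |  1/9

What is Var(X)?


E[X] = 10/3
E[X²] = 15
Var(X) = E[X²] - (E[X])² = 15 - 100/9 = 35/9

Var(X) = 35/9 ≈ 3.8889


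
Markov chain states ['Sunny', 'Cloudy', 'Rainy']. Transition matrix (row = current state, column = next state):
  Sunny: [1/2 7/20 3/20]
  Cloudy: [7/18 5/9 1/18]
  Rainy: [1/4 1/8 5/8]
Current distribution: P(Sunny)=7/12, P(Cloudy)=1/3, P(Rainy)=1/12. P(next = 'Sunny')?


P(next=Sunny) = Σᵢ P(now=i)×P(i→Sunny)
= 7/12×1/2 + 1/3×7/18 + 1/12×1/4
= 7/24 + 7/54 + 1/48 = 191/432

P = 191/432 ≈ 0.4421


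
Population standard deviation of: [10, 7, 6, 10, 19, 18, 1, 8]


Mean = 79/8
  (10-79/8)²=1/64
  (7-79/8)²=529/64
  (6-79/8)²=961/64
  (10-79/8)²=1/64
  (19-79/8)²=5329/64
  (18-79/8)²=4225/64
  (1-79/8)²=5041/64
  (8-79/8)²=225/64
Σ(x-μ)² = 2039/8
σ² = (2039/8)/8 = 2039/64

σ = √(2039/64) ≈ 5.6444


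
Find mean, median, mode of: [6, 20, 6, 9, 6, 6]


Sorted: [6, 6, 6, 6, 9, 20]
Mean = 53/6
Median = 6
Freq: {6: 4, 20: 1, 9: 1}
Mode: [6]

Mean=53/6, Median=6, Mode=6


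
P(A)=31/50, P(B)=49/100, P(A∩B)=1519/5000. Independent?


P(A)×P(B) = 1519/5000
P(A∩B) = 1519/5000
Equal ✓ → Independent

Yes, independent


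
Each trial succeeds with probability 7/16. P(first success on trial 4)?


Geometric: P(X=4) = (1-p)^(k-1)×p = (9/16)^3×7/16 = 5103/65536

P(X=4) = 5103/65536 ≈ 7.79%


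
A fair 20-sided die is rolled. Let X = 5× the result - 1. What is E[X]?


E[die] = (1+20)/2 = 21/2
E[X] = 5×21/2 - 1 = 103/2

E[X] = 103/2


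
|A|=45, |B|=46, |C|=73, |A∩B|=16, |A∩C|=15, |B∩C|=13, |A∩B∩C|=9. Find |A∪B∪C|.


|A∪B∪C| = 45+46+73-16-15-13+9 = 129

|A∪B∪C| = 129


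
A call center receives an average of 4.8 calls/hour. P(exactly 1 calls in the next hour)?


Poisson(λ=4.8): P(X=1) = e^(-λ)×λ^k/k!
= e^(-4.8) × 4.8^1 / 1!
≈ 0.008229747049 × 4.8 / 1 ≈ 0.039503

P(X=1) ≈ 0.039503 ≈ 3.95%


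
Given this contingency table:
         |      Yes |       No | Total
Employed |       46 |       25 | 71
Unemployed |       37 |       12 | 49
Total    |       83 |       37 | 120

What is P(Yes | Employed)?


P(Yes | Employed) = 46/(46+25) = 46/71

P(Yes|Employed) = 46/71 ≈ 64.79%


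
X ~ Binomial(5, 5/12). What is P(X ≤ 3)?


P(X ≤ 3) = Σ P(X=i) for i=0..3
P(X=0) = 16807/248832
P(X=1) = 60025/248832
P(X=2) = 42875/124416
P(X=3) = 30625/124416
Sum = 27979/31104

P(X ≤ 3) = 27979/31104 ≈ 89.95%


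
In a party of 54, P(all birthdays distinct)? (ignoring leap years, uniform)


P(all different) = Π(365-i)/365 for i=0..53
= (365/365)×(364/365)×...×(312/365)
= 0.016123

P ≈ 0.0161 ≈ 1.61%


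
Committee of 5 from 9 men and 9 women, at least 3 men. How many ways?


Count by #men:
  3M,2W: C(9,3)×C(9,2)=3024
  4M,1W: C(9,4)×C(9,1)=1134
  5M,0W: C(9,5)×C(9,0)=126
Total = 4284

4284


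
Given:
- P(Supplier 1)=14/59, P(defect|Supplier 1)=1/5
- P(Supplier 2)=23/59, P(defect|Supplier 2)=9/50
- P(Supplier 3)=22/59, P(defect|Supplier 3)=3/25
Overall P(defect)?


P(B) = Σ P(B|Aᵢ)×P(Aᵢ)
  1/5×14/59 = 14/295
  9/50×23/59 = 207/2950
  3/25×22/59 = 66/1475
Sum = 479/2950

P(defect) = 479/2950 ≈ 16.24%


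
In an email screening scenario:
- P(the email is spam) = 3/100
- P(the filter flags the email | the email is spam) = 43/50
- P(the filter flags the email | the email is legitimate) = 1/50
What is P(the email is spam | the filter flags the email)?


Using Bayes' theorem:
P(A|B) = P(B|A)·P(A) / P(B)

P(the filter flags the email) = 43/50 × 3/100 + 1/50 × 97/100
= 129/5000 + 97/5000 = 113/2500

P(the email is spam|the filter flags the email) = (129/5000) / (113/2500) = 129/226

P(the email is spam|the filter flags the email) = 129/226 ≈ 57.08%


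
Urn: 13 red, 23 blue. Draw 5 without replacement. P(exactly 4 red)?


Hypergeometric: C(13,4)×C(23,1)/C(36,5)
= 715×23/376992 = 1495/34272

P(X=4) = 1495/34272 ≈ 4.36%


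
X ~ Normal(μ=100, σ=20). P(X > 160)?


z = (160-100)/20 = 3.0
P(X > 160) = 1 - P(Z ≤ 3.0) = 1 - 0.9987 = 0.0013

P(X > 160) ≈ 0.0013


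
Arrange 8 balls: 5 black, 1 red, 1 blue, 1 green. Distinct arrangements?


8!/(5!×1!×1!×1!) = 336

336


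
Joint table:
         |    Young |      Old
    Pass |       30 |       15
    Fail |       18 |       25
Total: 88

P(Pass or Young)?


P(Pass∨Young) = P(Pass) + P(Young) - P(Pass∧Young)
= (45 + 48 - 30)/88 = 63/88

P = 63/88 ≈ 71.59%


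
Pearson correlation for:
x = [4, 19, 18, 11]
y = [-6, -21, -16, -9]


n=4, Σx=52, Σy=-52, Σxy=-810, Σx²=822, Σy²=814
r = (4×(-810) - 52×(-52))/√((4×822 - 52²)(4×814 - (-52)²))
= -536/√(584×552) = -536/√322368 ≈ -536/567.7746 ≈ -0.9440

r ≈ -0.9440


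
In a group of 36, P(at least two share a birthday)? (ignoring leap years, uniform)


P(all different) = Π(365-i)/365 for i=0..35
= 0.167818
P(match) = 1 - 0.167818 = 0.832182

P ≈ 0.8322 ≈ 83.22%


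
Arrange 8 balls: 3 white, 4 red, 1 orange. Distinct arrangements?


8!/(3!×4!×1!) = 280

280


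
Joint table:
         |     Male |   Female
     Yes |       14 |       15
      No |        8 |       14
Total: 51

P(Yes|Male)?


P(Yes|Male) = 14/(14+8) = 14/22 = 7/11

P = 7/11 ≈ 63.64%


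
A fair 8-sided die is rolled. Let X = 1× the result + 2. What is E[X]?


E[die] = (1+8)/2 = 9/2
E[X] = 1×9/2 + 2 = 13/2

E[X] = 13/2


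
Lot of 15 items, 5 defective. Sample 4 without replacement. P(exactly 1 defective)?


Hypergeometric: C(5,1)×C(10,3)/C(15,4)
= 5×120/1365 = 40/91

P(X=1) = 40/91 ≈ 43.96%


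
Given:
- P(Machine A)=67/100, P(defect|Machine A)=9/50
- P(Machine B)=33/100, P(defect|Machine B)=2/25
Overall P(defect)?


P(B) = Σ P(B|Aᵢ)×P(Aᵢ)
  9/50×67/100 = 603/5000
  2/25×33/100 = 33/1250
Sum = 147/1000

P(defect) = 147/1000 ≈ 14.70%


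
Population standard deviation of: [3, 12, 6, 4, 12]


Mean = 37/5
  (3-37/5)²=484/25
  (12-37/5)²=529/25
  (6-37/5)²=49/25
  (4-37/5)²=289/25
  (12-37/5)²=529/25
Σ(x-μ)² = 376/5
σ² = (376/5)/5 = 376/25

σ = √(376/25) ≈ 3.8781


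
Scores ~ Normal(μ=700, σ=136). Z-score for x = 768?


z = (x - μ)/σ = (768 - 700)/136 = 0.5

z = 0.5


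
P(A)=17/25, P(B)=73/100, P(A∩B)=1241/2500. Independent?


P(A)×P(B) = 1241/2500
P(A∩B) = 1241/2500
Equal ✓ → Independent

Yes, independent


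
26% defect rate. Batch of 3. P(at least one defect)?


P(all good) = (37/50)^3 = 50653/125000
P(≥1 defect) = 74347/125000

P = 74347/125000 ≈ 59.48%


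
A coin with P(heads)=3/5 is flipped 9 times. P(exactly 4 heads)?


Binomial: P(X=4) = C(9,4)×p^4×(1-p)^5
= 126 × 81/625 × 32/3125 = 326592/1953125

P(X=4) = 326592/1953125 ≈ 16.72%


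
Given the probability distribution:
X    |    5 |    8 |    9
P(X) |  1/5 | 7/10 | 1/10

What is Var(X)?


E[X] = 15/2
E[X²] = 579/10
Var(X) = E[X²] - (E[X])² = 579/10 - 225/4 = 33/20

Var(X) = 33/20 ≈ 1.6500


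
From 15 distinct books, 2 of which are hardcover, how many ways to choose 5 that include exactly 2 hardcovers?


Choose 2 of the 2 hardcovers and 3 of the other 13 books:
C(2,2)×C(13,3) = 1×286 = 286

286


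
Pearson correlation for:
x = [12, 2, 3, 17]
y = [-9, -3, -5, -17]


n=4, Σx=34, Σy=-34, Σxy=-418, Σx²=446, Σy²=404
r = (4×(-418) - 34×(-34))/√((4×446 - 34²)(4×404 - (-34)²))
= -516/√(628×460) = -516/√288880 ≈ -516/537.4756 ≈ -0.9600

r ≈ -0.9600


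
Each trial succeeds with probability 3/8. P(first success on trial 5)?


Geometric: P(X=5) = (1-p)^(k-1)×p = (5/8)^4×3/8 = 1875/32768

P(X=5) = 1875/32768 ≈ 5.72%


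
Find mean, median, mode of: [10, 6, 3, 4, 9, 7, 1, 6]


Sorted: [1, 3, 4, 6, 6, 7, 9, 10]
Mean = 46/8 = 23/4
Median = 6
Freq: {10: 1, 6: 2, 3: 1, 4: 1, 9: 1, 7: 1, 1: 1}
Mode: [6]

Mean=23/4, Median=6, Mode=6


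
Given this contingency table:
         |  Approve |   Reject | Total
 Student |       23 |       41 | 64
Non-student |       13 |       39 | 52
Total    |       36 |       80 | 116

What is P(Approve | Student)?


P(Approve | Student) = 23/(23+41) = 23/64

P(Approve|Student) = 23/64 ≈ 35.94%


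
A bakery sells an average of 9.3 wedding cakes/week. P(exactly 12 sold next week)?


Poisson(λ=9.3): P(X=12) = e^(-λ)×λ^k/k!
= e^(-9.3) × 9.3^12 / 12!
≈ 9.142423148e-05 × 418596297479 / 479001600 ≈ 0.079895

P(X=12) ≈ 0.079895 ≈ 7.99%


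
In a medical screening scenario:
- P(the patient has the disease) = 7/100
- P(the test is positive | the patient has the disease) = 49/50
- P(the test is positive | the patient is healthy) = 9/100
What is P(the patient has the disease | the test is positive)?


Using Bayes' theorem:
P(A|B) = P(B|A)·P(A) / P(B)

P(the test is positive) = 49/50 × 7/100 + 9/100 × 93/100
= 343/5000 + 837/10000 = 1523/10000

P(the patient has the disease|the test is positive) = (343/5000) / (1523/10000) = 686/1523

P(the patient has the disease|the test is positive) = 686/1523 ≈ 45.04%


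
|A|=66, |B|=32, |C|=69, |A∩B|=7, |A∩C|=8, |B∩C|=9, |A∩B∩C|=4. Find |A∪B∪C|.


|A∪B∪C| = 66+32+69-7-8-9+4 = 147

|A∪B∪C| = 147


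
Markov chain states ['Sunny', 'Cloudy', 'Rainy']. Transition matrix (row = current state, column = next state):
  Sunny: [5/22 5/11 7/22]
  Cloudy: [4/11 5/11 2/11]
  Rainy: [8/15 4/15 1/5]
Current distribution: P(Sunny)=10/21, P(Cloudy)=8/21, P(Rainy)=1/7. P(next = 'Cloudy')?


P(next=Cloudy) = Σᵢ P(now=i)×P(i→Cloudy)
= 10/21×5/11 + 8/21×5/11 + 1/7×4/15
= 50/231 + 40/231 + 4/105 = 494/1155

P = 494/1155 ≈ 0.4277


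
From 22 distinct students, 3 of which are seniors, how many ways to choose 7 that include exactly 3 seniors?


Choose 3 of the 3 seniors and 4 of the other 19 students:
C(3,3)×C(19,4) = 1×3876 = 3876

3876


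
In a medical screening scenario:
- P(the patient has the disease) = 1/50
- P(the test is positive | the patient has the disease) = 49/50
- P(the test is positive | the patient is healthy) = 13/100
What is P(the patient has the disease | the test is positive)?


Using Bayes' theorem:
P(A|B) = P(B|A)·P(A) / P(B)

P(the test is positive) = 49/50 × 1/50 + 13/100 × 49/50
= 49/2500 + 637/5000 = 147/1000

P(the patient has the disease|the test is positive) = (49/2500) / (147/1000) = 2/15

P(the patient has the disease|the test is positive) = 2/15 ≈ 13.33%


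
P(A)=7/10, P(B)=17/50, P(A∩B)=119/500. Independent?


P(A)×P(B) = 119/500
P(A∩B) = 119/500
Equal ✓ → Independent

Yes, independent


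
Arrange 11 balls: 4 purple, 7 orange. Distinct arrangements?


11!/(4!×7!) = 330

330


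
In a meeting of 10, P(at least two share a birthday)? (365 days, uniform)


P(all different) = Π(365-i)/365 for i=0..9
= 0.883052
P(match) = 1 - 0.883052 = 0.116948

P ≈ 0.1169 ≈ 11.69%


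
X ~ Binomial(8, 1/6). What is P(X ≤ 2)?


P(X ≤ 2) = Σ P(X=i) for i=0..2
P(X=0) = 390625/1679616
P(X=1) = 78125/209952
P(X=2) = 109375/419904
Sum = 484375/559872

P(X ≤ 2) = 484375/559872 ≈ 86.52%


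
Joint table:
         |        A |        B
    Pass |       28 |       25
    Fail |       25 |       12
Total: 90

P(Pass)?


P(Pass) = (28+25)/90 = 53/90

P(Pass) = 53/90 ≈ 58.89%


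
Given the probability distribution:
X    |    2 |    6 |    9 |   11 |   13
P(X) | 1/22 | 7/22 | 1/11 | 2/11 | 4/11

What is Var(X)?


E[X] = 105/11
E[X²] = 1127/11
Var(X) = E[X²] - (E[X])² = 1127/11 - 11025/121 = 1372/121

Var(X) = 1372/121 ≈ 11.3388


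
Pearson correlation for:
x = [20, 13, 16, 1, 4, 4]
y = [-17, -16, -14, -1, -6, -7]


n=6, Σx=58, Σy=-61, Σxy=-825, Σx²=858, Σy²=827
r = (6×(-825) - 58×(-61))/√((6×858 - 58²)(6×827 - (-61)²))
= -1412/√(1784×1241) = -1412/√2213944 ≈ -1412/1487.9328 ≈ -0.9490

r ≈ -0.9490


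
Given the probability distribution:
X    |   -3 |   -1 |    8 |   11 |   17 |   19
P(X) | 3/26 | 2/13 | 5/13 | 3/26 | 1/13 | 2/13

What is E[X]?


E[X] = Σ x·P(X=x)
= (-3)×(3/26) + (-1)×(2/13) + (8)×(5/13) + (11)×(3/26) + (17)×(1/13) + (19)×(2/13)
= 105/13

E[X] = 105/13


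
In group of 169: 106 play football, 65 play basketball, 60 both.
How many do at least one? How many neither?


|A∪B| = 106+65-60 = 111
Neither = 169-111 = 58

At least one: 111; Neither: 58


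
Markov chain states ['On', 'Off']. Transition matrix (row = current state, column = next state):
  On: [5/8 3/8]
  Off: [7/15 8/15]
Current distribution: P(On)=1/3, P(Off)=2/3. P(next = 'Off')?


P(next=Off) = Σᵢ P(now=i)×P(i→Off)
= 1/3×3/8 + 2/3×8/15
= 1/8 + 16/45 = 173/360

P = 173/360 ≈ 0.4806


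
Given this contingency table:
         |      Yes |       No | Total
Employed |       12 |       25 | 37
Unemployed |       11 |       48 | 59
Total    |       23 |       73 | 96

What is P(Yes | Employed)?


P(Yes | Employed) = 12/(12+25) = 12/37

P(Yes|Employed) = 12/37 ≈ 32.43%


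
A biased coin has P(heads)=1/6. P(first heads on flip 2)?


Geometric: P(X=2) = (1-p)^(k-1)×p = (5/6)^1×1/6 = 5/36

P(X=2) = 5/36 ≈ 13.89%


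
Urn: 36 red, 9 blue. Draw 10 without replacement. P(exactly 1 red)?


Hypergeometric: C(36,1)×C(9,9)/C(45,10)
= 36×1/3190187286 = 2/177232627

P(X=1) = 2/177232627 ≈ 0.00%


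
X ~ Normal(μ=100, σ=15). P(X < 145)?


z = (145-100)/15 = 3.0
P(Z < 3.0) = 0.9987

P(X < 145) ≈ 0.9987


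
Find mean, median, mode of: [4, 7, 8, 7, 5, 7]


Sorted: [4, 5, 7, 7, 7, 8]
Mean = 38/6 = 19/3
Median = 7
Freq: {4: 1, 7: 3, 8: 1, 5: 1}
Mode: [7]

Mean=19/3, Median=7, Mode=7


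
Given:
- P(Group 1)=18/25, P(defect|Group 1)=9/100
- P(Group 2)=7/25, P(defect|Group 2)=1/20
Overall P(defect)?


P(B) = Σ P(B|Aᵢ)×P(Aᵢ)
  9/100×18/25 = 81/1250
  1/20×7/25 = 7/500
Sum = 197/2500

P(defect) = 197/2500 ≈ 7.88%


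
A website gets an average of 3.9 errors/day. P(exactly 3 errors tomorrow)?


Poisson(λ=3.9): P(X=3) = e^(-λ)×λ^k/k!
= e^(-3.9) × 3.9^3 / 3!
≈ 0.02024191145 × 59.319 / 6 ≈ 0.200122

P(X=3) ≈ 0.200122 ≈ 20.01%


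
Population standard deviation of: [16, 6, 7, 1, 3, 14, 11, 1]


Mean = 59/8
  (16-59/8)²=4761/64
  (6-59/8)²=121/64
  (7-59/8)²=9/64
  (1-59/8)²=2601/64
  (3-59/8)²=1225/64
  (14-59/8)²=2809/64
  (11-59/8)²=841/64
  (1-59/8)²=2601/64
Σ(x-μ)² = 1871/8
σ² = (1871/8)/8 = 1871/64

σ = √(1871/64) ≈ 5.4069


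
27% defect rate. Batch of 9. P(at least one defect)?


P(all good) = (73/100)^9 = 58871586708267913/1000000000000000000
P(≥1 defect) = 941128413291732087/1000000000000000000

P = 941128413291732087/1000000000000000000 ≈ 94.11%


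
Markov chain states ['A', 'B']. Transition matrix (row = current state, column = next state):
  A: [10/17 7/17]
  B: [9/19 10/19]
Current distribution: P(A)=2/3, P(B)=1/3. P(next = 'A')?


P(next=A) = Σᵢ P(now=i)×P(i→A)
= 2/3×10/17 + 1/3×9/19
= 20/51 + 3/19 = 533/969

P = 533/969 ≈ 0.5501


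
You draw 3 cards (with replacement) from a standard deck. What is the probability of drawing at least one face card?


P(not a face card) = 40/52 = 10/13
P(none in 3 draws) = (10/13)^3 = 1000/2197
P(≥1 face card) = 1 - 1000/2197 = 1197/2197

P = 1197/2197 ≈ 54.48%


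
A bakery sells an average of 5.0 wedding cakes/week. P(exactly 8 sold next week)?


Poisson(λ=5.0): P(X=8) = e^(-λ)×λ^k/k!
= e^(-5.0) × 5.0^8 / 8!
≈ 0.006737946999 × 390625 / 40320 ≈ 0.065278

P(X=8) ≈ 0.065278 ≈ 6.53%


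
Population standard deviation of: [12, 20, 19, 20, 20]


Mean = 91/5
  (12-91/5)²=961/25
  (20-91/5)²=81/25
  (19-91/5)²=16/25
  (20-91/5)²=81/25
  (20-91/5)²=81/25
Σ(x-μ)² = 244/5
σ² = (244/5)/5 = 244/25

σ = √(244/25) ≈ 3.1241


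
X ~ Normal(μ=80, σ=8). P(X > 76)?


z = (76-80)/8 = -0.5
P(X > 76) = 1 - P(Z ≤ -0.5) = 1 - 0.3085 = 0.6915

P(X > 76) ≈ 0.6915


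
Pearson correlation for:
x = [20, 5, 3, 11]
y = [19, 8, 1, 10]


n=4, Σx=39, Σy=38, Σxy=533, Σx²=555, Σy²=526
r = (4×533 - 39×38)/√((4×555 - 39²)(4×526 - 38²))
= 650/√(699×660) = 650/√461340 ≈ 650/679.2201 ≈ 0.9570

r ≈ 0.9570


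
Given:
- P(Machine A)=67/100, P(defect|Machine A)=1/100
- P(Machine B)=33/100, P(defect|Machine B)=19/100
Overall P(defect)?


P(B) = Σ P(B|Aᵢ)×P(Aᵢ)
  1/100×67/100 = 67/10000
  19/100×33/100 = 627/10000
Sum = 347/5000

P(defect) = 347/5000 ≈ 6.94%


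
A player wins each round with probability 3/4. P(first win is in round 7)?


Geometric: P(X=7) = (1-p)^(k-1)×p = (1/4)^6×3/4 = 3/16384

P(X=7) = 3/16384 ≈ 0.02%


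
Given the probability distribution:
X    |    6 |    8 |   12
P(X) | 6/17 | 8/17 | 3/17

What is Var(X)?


E[X] = 8
E[X²] = 1160/17
Var(X) = E[X²] - (E[X])² = 1160/17 - 64 = 72/17

Var(X) = 72/17 ≈ 4.2353


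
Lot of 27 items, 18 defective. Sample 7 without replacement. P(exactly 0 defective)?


Hypergeometric: C(18,0)×C(9,7)/C(27,7)
= 1×36/888030 = 2/49335

P(X=0) = 2/49335 ≈ 0.00%


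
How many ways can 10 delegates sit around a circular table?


Circular arrangements of 10 distinct objects: fix one position to break rotational symmetry.
(n-1)! = 9! = 362880

362880


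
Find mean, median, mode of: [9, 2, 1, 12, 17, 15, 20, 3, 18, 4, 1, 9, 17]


Sorted: [1, 1, 2, 3, 4, 9, 9, 12, 15, 17, 17, 18, 20]
Mean = 128/13
Median = 9
Freq: {9: 2, 2: 1, 1: 2, 12: 1, 17: 2, 15: 1, 20: 1, 3: 1, 18: 1, 4: 1}
Mode: [1, 9, 17]

Mean=128/13, Median=9, Mode=[1, 9, 17]


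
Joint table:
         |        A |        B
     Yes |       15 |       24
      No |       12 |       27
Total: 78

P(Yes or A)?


P(Yes∨A) = P(Yes) + P(A) - P(Yes∧A)
= (39 + 27 - 15)/78 = 51/78 = 17/26

P = 17/26 ≈ 65.38%


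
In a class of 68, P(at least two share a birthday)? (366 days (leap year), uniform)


P(all different) = Π(366-i)/366 for i=0..67
= 0.001299
P(match) = 1 - 0.001299 = 0.998701

P ≈ 0.9987 ≈ 99.87%


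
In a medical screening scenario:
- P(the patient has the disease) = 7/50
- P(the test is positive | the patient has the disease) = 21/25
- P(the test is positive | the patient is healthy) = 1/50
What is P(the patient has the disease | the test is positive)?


Using Bayes' theorem:
P(A|B) = P(B|A)·P(A) / P(B)

P(the test is positive) = 21/25 × 7/50 + 1/50 × 43/50
= 147/1250 + 43/2500 = 337/2500

P(the patient has the disease|the test is positive) = (147/1250) / (337/2500) = 294/337

P(the patient has the disease|the test is positive) = 294/337 ≈ 87.24%


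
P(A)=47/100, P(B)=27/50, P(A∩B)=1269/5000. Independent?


P(A)×P(B) = 1269/5000
P(A∩B) = 1269/5000
Equal ✓ → Independent

Yes, independent


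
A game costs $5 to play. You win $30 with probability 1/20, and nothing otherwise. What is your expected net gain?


E[gain] = (30-5)×1/20 + (-5)×19/20
= 5/4 - 19/4 = -7/2

Expected net gain = $-7/2 ≈ $-3.50


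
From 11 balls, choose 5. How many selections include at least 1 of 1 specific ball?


Complement: C(11,5) - C(10,5) = 462 - 252 = 210

210


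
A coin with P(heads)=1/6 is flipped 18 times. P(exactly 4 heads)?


Binomial: P(X=4) = C(18,4)×p^4×(1-p)^14
= 3060 × 1/1296 × 6103515625/78364164096 = 518798828125/2821109907456

P(X=4) = 518798828125/2821109907456 ≈ 18.39%


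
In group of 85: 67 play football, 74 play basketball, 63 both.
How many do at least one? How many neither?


|A∪B| = 67+74-63 = 78
Neither = 85-78 = 7

At least one: 78; Neither: 7


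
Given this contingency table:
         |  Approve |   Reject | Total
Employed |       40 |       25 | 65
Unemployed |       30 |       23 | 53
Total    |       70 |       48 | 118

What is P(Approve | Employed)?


P(Approve | Employed) = 40/(40+25) = 40/65 = 8/13

P(Approve|Employed) = 8/13 ≈ 61.54%


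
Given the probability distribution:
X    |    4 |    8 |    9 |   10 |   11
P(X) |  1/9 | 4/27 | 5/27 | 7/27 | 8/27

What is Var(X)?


E[X] = 247/27
E[X²] = 2377/27
Var(X) = E[X²] - (E[X])² = 2377/27 - 61009/729 = 3170/729

Var(X) = 3170/729 ≈ 4.3484


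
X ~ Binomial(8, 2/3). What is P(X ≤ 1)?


P(X ≤ 1) = Σ P(X=i) for i=0..1
P(X=0) = 1/6561
P(X=1) = 16/6561
Sum = 17/6561

P(X ≤ 1) = 17/6561 ≈ 0.26%


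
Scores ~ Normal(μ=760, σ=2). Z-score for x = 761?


z = (x - μ)/σ = (761 - 760)/2 = 0.5

z = 0.5


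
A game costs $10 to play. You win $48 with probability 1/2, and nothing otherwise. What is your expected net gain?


E[gain] = (48-10)×1/2 + (-10)×1/2
= 19 - 5 = 14

Expected net gain = $14 ≈ $14.00


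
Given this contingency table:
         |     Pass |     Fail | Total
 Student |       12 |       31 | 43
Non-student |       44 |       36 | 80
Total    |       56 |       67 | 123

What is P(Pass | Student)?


P(Pass | Student) = 12/(12+31) = 12/43

P(Pass|Student) = 12/43 ≈ 27.91%


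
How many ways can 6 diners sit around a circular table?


Circular arrangements of 6 distinct objects: fix one position to break rotational symmetry.
(n-1)! = 5! = 120

120


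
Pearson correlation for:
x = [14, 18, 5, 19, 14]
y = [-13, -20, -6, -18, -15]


n=5, Σx=70, Σy=-72, Σxy=-1124, Σx²=1102, Σy²=1154
r = (5×(-1124) - 70×(-72))/√((5×1102 - 70²)(5×1154 - (-72)²))
= -580/√(610×586) = -580/√357460 ≈ -580/597.8796 ≈ -0.9701

r ≈ -0.9701


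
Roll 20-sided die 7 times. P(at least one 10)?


P(no 10)^7 = (19/20)^7 = 893871739/1280000000
P(≥1) = 1 - 893871739/1280000000 = 386128261/1280000000

P = 386128261/1280000000 ≈ 30.17%


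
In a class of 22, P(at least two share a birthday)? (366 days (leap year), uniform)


P(all different) = Π(366-i)/366 for i=0..21
= 0.525249
P(match) = 1 - 0.525249 = 0.474751

P ≈ 0.4748 ≈ 47.48%


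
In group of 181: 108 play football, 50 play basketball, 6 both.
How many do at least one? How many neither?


|A∪B| = 108+50-6 = 152
Neither = 181-152 = 29

At least one: 152; Neither: 29


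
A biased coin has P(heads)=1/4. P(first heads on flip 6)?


Geometric: P(X=6) = (1-p)^(k-1)×p = (3/4)^5×1/4 = 243/4096

P(X=6) = 243/4096 ≈ 5.93%


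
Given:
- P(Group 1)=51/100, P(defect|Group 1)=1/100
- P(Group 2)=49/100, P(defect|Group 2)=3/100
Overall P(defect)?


P(B) = Σ P(B|Aᵢ)×P(Aᵢ)
  1/100×51/100 = 51/10000
  3/100×49/100 = 147/10000
Sum = 99/5000

P(defect) = 99/5000 ≈ 1.98%


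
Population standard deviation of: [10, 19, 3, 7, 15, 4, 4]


Mean = 62/7
  (10-62/7)²=64/49
  (19-62/7)²=5041/49
  (3-62/7)²=1681/49
  (7-62/7)²=169/49
  (15-62/7)²=1849/49
  (4-62/7)²=1156/49
  (4-62/7)²=1156/49
Σ(x-μ)² = 1588/7
σ² = (1588/7)/7 = 1588/49

σ = √(1588/49) ≈ 5.6928


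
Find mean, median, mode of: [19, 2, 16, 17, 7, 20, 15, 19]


Sorted: [2, 7, 15, 16, 17, 19, 19, 20]
Mean = 115/8
Median = 33/2
Freq: {19: 2, 2: 1, 16: 1, 17: 1, 7: 1, 20: 1, 15: 1}
Mode: [19]

Mean=115/8, Median=33/2, Mode=19


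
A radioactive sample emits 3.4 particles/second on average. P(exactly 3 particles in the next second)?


Poisson(λ=3.4): P(X=3) = e^(-λ)×λ^k/k!
= e^(-3.4) × 3.4^3 / 3!
≈ 0.03337326996 × 39.304 / 6 ≈ 0.218617

P(X=3) ≈ 0.218617 ≈ 21.86%


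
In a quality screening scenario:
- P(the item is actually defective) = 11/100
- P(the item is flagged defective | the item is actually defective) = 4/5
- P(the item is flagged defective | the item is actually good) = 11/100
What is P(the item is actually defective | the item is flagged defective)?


Using Bayes' theorem:
P(A|B) = P(B|A)·P(A) / P(B)

P(the item is flagged defective) = 4/5 × 11/100 + 11/100 × 89/100
= 11/125 + 979/10000 = 1859/10000

P(the item is actually defective|the item is flagged defective) = (11/125) / (1859/10000) = 80/169

P(the item is actually defective|the item is flagged defective) = 80/169 ≈ 47.34%


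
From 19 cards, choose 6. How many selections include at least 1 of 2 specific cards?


Complement: C(19,6) - C(17,6) = 27132 - 12376 = 14756

14756


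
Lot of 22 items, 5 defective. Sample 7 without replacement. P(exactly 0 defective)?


Hypergeometric: C(5,0)×C(17,7)/C(22,7)
= 1×19448/170544 = 13/114

P(X=0) = 13/114 ≈ 11.40%


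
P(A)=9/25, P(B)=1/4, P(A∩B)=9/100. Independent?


P(A)×P(B) = 9/100
P(A∩B) = 9/100
Equal ✓ → Independent

Yes, independent


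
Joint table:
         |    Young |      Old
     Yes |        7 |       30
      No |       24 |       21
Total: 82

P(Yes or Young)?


P(Yes∨Young) = P(Yes) + P(Young) - P(Yes∧Young)
= (37 + 31 - 7)/82 = 61/82

P = 61/82 ≈ 74.39%


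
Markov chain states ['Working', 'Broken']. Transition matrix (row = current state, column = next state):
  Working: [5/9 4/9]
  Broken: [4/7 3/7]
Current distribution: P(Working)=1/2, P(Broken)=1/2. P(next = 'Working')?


P(next=Working) = Σᵢ P(now=i)×P(i→Working)
= 1/2×5/9 + 1/2×4/7
= 5/18 + 2/7 = 71/126

P = 71/126 ≈ 0.5635


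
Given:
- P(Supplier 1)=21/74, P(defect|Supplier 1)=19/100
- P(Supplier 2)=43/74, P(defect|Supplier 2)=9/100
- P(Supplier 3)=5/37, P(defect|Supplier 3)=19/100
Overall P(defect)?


P(B) = Σ P(B|Aᵢ)×P(Aᵢ)
  19/100×21/74 = 399/7400
  9/100×43/74 = 387/7400
  19/100×5/37 = 19/740
Sum = 122/925

P(defect) = 122/925 ≈ 13.19%


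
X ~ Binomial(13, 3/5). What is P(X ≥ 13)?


P(X ≥ 13) = Σ P(X=i) for i=13..13
P(X=13) = 1594323/1220703125
Sum = 1594323/1220703125

P(X ≥ 13) = 1594323/1220703125 ≈ 0.13%


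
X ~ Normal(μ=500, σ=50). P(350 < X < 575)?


z₁=(350-500)/50=-3.0, z₂=(575-500)/50=1.5
P = Φ(1.5) - Φ(-3.0) = 0.933193 - 0.001350 = 0.931843 ≈ 0.9318

P(350 < X < 575) ≈ 0.9318


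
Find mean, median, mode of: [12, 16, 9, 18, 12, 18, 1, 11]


Sorted: [1, 9, 11, 12, 12, 16, 18, 18]
Mean = 97/8
Median = 12
Freq: {12: 2, 16: 1, 9: 1, 18: 2, 1: 1, 11: 1}
Mode: [12, 18]

Mean=97/8, Median=12, Mode=[12, 18]


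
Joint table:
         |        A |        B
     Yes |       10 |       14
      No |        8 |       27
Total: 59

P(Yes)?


P(Yes) = (10+14)/59 = 24/59

P(Yes) = 24/59 ≈ 40.68%


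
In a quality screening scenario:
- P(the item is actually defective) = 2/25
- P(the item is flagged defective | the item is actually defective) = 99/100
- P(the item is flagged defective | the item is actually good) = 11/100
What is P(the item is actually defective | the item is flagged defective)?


Using Bayes' theorem:
P(A|B) = P(B|A)·P(A) / P(B)

P(the item is flagged defective) = 99/100 × 2/25 + 11/100 × 23/25
= 99/1250 + 253/2500 = 451/2500

P(the item is actually defective|the item is flagged defective) = (99/1250) / (451/2500) = 18/41

P(the item is actually defective|the item is flagged defective) = 18/41 ≈ 43.90%


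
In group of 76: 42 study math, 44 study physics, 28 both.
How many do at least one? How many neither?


|A∪B| = 42+44-28 = 58
Neither = 76-58 = 18

At least one: 58; Neither: 18


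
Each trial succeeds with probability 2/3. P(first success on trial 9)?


Geometric: P(X=9) = (1-p)^(k-1)×p = (1/3)^8×2/3 = 2/19683

P(X=9) = 2/19683 ≈ 0.01%


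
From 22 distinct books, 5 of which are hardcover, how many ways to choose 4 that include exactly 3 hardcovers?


Choose 3 of the 5 hardcovers and 1 of the other 17 books:
C(5,3)×C(17,1) = 10×17 = 170

170


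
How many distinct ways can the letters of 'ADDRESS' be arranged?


Letters: 7, freq: {'A': 1, 'D': 2, 'R': 1, 'E': 1, 'S': 2}
7!/(1!×2!×1!×1!×2!) = 5040/4 = 1260

1260


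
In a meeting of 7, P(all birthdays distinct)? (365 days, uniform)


P(all different) = Π(365-i)/365 for i=0..6
= (365/365)×(364/365)×...×(359/365)
= 0.943764

P ≈ 0.9438 ≈ 94.38%


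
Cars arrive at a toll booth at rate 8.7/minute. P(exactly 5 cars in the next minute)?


Poisson(λ=8.7): P(X=5) = e^(-λ)×λ^k/k!
= e^(-8.7) × 8.7^5 / 5!
≈ 0.000166585811 × 49842.09207 / 120 ≈ 0.069192

P(X=5) ≈ 0.069192 ≈ 6.92%


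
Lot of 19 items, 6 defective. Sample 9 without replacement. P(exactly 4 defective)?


Hypergeometric: C(6,4)×C(13,5)/C(19,9)
= 15×1287/92378 = 135/646

P(X=4) = 135/646 ≈ 20.90%


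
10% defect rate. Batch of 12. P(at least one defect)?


P(all good) = (9/10)^12 = 282429536481/1000000000000
P(≥1 defect) = 717570463519/1000000000000

P = 717570463519/1000000000000 ≈ 71.76%


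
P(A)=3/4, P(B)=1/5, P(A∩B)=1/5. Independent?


P(A)×P(B) = 3/20
P(A∩B) = 1/5
Not equal → NOT independent

No, not independent


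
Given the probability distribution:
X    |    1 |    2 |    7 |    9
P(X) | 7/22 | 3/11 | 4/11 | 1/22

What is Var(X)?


E[X] = 42/11
E[X²] = 252/11
Var(X) = E[X²] - (E[X])² = 252/11 - 1764/121 = 1008/121

Var(X) = 1008/121 ≈ 8.3306


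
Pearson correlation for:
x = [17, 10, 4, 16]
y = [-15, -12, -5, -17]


n=4, Σx=47, Σy=-49, Σxy=-667, Σx²=661, Σy²=683
r = (4×(-667) - 47×(-49))/√((4×661 - 47²)(4×683 - (-49)²))
= -365/√(435×331) = -365/√143985 ≈ -365/379.4536 ≈ -0.9619

r ≈ -0.9619


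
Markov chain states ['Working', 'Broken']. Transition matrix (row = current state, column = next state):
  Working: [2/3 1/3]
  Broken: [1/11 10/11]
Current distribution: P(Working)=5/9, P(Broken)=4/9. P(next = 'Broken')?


P(next=Broken) = Σᵢ P(now=i)×P(i→Broken)
= 5/9×1/3 + 4/9×10/11
= 5/27 + 40/99 = 175/297

P = 175/297 ≈ 0.5892


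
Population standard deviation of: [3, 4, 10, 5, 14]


Mean = 36/5
  (3-36/5)²=441/25
  (4-36/5)²=256/25
  (10-36/5)²=196/25
  (5-36/5)²=121/25
  (14-36/5)²=1156/25
Σ(x-μ)² = 434/5
σ² = (434/5)/5 = 434/25

σ = √(434/25) ≈ 4.1665


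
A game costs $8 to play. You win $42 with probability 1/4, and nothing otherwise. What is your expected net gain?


E[gain] = (42-8)×1/4 + (-8)×3/4
= 17/2 - 6 = 5/2

Expected net gain = $5/2 ≈ $2.50


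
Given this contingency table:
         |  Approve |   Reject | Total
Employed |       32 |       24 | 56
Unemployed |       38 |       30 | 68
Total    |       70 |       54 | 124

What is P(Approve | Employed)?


P(Approve | Employed) = 32/(32+24) = 32/56 = 4/7

P(Approve|Employed) = 4/7 ≈ 57.14%
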